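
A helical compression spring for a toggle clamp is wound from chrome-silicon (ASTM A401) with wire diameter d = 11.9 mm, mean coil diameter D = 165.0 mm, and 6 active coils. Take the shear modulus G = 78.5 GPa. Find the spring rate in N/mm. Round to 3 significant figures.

k = Gd⁴/(8D³N_a) = (78.5×10³ × 11.9⁴) / (8 × 165.0³ × 6)
  = 1.57419e+09 / 2.15622e+08 = 7.3007 N/mm

7.30 N/mm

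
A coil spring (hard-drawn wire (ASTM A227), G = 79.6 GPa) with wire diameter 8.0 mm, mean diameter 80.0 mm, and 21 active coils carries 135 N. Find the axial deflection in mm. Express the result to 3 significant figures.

k = Gd⁴/(8D³N_a) = (79.6×10³)(8.0⁴)/(8·80.0³·21) = 3.7905 N/mm
δ = F/k = 135 / 3.7905 = 35.616 mm

35.6 mm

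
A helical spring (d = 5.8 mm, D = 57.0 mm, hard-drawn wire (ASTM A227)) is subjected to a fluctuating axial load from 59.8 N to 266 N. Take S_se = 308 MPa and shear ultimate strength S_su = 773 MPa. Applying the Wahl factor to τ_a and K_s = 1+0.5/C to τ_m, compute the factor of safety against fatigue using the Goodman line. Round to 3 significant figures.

C = D/d = 57.0/5.8 = 9.8276; K_W = (4C−1)/(4C−4)+0.615/C = 1.1475; K_s = 1+0.5/C = 1.0509
F_a = (F_max−F_min)/2 = 103.1 N; F_m = (F_max+F_min)/2 = 162.9 N
τ_a = K_W·8F_aD/(πd³) = 1.1475 × 76.699 = 88.015 MPa
τ_m = K_s·8F_mD/(πd³) = 1.0509 × 121.19 = 127.35 MPa
Goodman: 1/n_f = τ_a/S_se + τ_m/S_su = 88.015/308 + 127.35/773 = 0.28576 + 0.16475 = 0.45051
n_f = 1/0.45051 = 2.22

2.22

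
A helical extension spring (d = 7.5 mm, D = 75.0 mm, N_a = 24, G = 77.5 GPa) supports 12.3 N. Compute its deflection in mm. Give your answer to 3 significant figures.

4.06 mm

k = Gd⁴/(8D³N_a) = (77.5×10³)(7.5⁴)/(8·75.0³·24) = 3.0273 N/mm
δ = F/k = 12.3 / 3.0273 = 4.063 mm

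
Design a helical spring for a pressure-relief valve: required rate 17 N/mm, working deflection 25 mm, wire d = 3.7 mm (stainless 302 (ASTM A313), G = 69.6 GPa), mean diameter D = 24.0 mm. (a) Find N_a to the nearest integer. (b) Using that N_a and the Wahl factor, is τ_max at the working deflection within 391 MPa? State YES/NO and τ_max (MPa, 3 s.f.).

N_a = Gd⁴/(8D³k) = (69.6×10³)(3.7⁴)/(8·24.0³·17) = 6.938 → N_a = 7
Actual rate k = Gd⁴/(8D³·7) = 16.85 N/mm
Working load F = kδ = 16.85·25 = 421.24 N
C = 24.0/3.7 = 6.4865; K_W = (4C−1)/(4C−4)+0.615/C = 1.2315
τ_max = K_W·8FD/(πd³) = 1.2315·508.25 = 625.92 MPa
τ_max > 391 MPa → exceeds allowable

(a) 7 coils; (b) NO, τ_max = 626 MPa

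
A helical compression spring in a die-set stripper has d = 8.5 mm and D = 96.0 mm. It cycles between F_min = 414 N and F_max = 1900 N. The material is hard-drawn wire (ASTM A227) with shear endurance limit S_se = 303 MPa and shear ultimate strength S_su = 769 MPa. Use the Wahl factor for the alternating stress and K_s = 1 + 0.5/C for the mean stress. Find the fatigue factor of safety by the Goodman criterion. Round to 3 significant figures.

0.579

C = D/d = 96.0/8.5 = 11.2941; K_W = (4C−1)/(4C−4)+0.615/C = 1.1273; K_s = 1+0.5/C = 1.0443
F_a = (F_max−F_min)/2 = 743 N; F_m = (F_max+F_min)/2 = 1157 N
τ_a = K_W·8F_aD/(πd³) = 1.1273 × 295.76 = 333.42 MPa
τ_m = K_s·8F_mD/(πd³) = 1.0443 × 460.56 = 480.95 MPa
Goodman: 1/n_f = τ_a/S_se + τ_m/S_su = 333.42/303 + 480.95/769 = 1.10038 + 0.62542 = 1.7258
n_f = 1/1.7258 = 0.5794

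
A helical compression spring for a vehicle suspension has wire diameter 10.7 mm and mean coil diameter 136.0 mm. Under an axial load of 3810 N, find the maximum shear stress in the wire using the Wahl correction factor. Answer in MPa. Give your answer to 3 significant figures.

1200 MPa

Spring index C = D/d = 136.0/10.7 = 12.7103
K_W = (4C−1)/(4C−4) + 0.615/C = 49.841/46.841 + 0.0484 = 1.1124
τ₀ = 8FD/(πd³) = 8·3810·136.0/(π·10.7³) = 4.14528e+06/3848.6 = 1077.1 MPa
τ_max = K·τ₀ = 1.1124 × 1077.1 = 1198.2 MPa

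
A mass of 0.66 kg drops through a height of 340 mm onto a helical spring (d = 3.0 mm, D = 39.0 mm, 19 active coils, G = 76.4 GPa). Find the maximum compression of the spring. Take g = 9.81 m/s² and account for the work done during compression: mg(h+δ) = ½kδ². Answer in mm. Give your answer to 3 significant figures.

k = Gd⁴/(8D³N_a) = (76.4×10³)(3.0⁴)/(8·39.0³·19) = 0.68634 N/mm
W = mg = 0.66 × 9.81 = 6.4746 N
½kδ² − Wδ − Wh = 0 → δ = (W + √(W² + 2kWh))/k
δ = (6.4746 + √(41.92 + 3021.78))/0.68634 = (6.4746 + 55.351)/0.68634 = 90.079 mm

90.1 mm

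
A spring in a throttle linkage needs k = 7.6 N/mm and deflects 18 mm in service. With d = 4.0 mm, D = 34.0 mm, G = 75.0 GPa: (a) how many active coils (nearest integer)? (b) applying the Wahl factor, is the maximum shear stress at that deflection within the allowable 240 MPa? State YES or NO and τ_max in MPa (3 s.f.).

N_a = Gd⁴/(8D³k) = (75.0×10³)(4.0⁴)/(8·34.0³·7.6) = 8.035 → N_a = 8
Actual rate k = Gd⁴/(8D³·8) = 7.6328 N/mm
Working load F = kδ = 7.6328·18 = 137.39 N
C = 34.0/4.0 = 8.5000; K_W = (4C−1)/(4C−4)+0.615/C = 1.1724
τ_max = K_W·8FD/(πd³) = 1.1724·185.86 = 217.9 MPa
τ_max ≤ 240 MPa → acceptable

(a) 8 coils; (b) YES, τ_max = 218 MPa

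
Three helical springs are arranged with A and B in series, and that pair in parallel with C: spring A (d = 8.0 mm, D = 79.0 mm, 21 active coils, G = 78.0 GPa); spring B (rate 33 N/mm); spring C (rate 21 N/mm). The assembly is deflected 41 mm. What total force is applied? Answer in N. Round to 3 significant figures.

1000 N

k_A = Gd⁴/(8D³N_a) = (78.0×10³)(8.0⁴)/(8·79.0³·21) = 3.8571 N/mm
Springs A,B series: k_AB = 1/(1/3.8571+1/33) = 3.4535 N/mm; parallel with C: k_eq = 3.4535+21 = 24.453 N/mm
F = k_eq·δ = 24.453·41 = 1002.6 N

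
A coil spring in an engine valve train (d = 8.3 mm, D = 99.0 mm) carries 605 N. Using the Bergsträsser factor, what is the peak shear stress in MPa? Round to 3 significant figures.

297 MPa

Spring index C = D/d = 99.0/8.3 = 11.9277
K_B = (4C+2)/(4C−3) = 49.711/44.711 = 1.1118
τ₀ = 8FD/(πd³) = 8·605·99.0/(π·8.3³) = 479160/1796.3 = 266.75 MPa
τ_max = K·τ₀ = 1.1118 × 266.75 = 296.58 MPa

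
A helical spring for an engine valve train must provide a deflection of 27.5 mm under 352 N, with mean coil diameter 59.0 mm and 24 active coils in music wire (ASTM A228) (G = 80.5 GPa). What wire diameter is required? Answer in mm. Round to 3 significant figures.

Required rate k = F/δ = 352/27.5 = 12.8 N/mm
d = (8D³N_a·k / G)^(1/4) = (8·59.0³·24·12.8 / (80.5×10³))^0.25
  = (6270.1)^0.25 = 8.8985 mm

8.90 mm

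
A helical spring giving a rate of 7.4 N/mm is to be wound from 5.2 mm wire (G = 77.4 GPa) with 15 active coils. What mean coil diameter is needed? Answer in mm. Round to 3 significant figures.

39.9 mm

D = (Gd⁴/(8N_a·k))^(1/3) = (77.4×10³·5.2⁴/(8·15·7.4))^(1/3)
  = (63729.6)^(1/3) = 39.9436 mm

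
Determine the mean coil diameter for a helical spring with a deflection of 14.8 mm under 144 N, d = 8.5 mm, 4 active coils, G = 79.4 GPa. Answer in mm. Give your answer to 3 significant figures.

Required rate k = F/δ = 144/14.8 = 9.7297 N/mm
D = (Gd⁴/(8N_a·k))^(1/3) = (79.4×10³·8.5⁴/(8·4·9.7297))^(1/3)
  = (1.33121e+06)^(1/3) = 110.0057 mm

110 mm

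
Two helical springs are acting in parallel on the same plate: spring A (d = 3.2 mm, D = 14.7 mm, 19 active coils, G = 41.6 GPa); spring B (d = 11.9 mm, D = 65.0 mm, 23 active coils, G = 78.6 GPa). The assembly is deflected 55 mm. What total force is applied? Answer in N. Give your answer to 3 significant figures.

k_A = Gd⁴/(8D³N_a) = (41.6×10³)(3.2⁴)/(8·14.7³·19) = 9.0344 N/mm
k_B = Gd⁴/(8D³N_a) = (78.6×10³)(11.9⁴)/(8·65.0³·23) = 31.193 N/mm
Parallel: k_eq = 9.0344 + 31.193 = 40.227 N/mm
F = k_eq·δ = 40.227·55 = 2212.5 N

2210 N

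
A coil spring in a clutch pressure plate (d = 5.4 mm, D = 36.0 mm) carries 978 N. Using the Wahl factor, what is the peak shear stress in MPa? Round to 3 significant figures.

697 MPa

Spring index C = D/d = 36.0/5.4 = 6.6667
K_W = (4C−1)/(4C−4) + 0.615/C = 25.667/22.667 + 0.0923 = 1.2246
τ₀ = 8FD/(πd³) = 8·978·36.0/(π·5.4³) = 281664/494.69 = 569.38 MPa
τ_max = K·τ₀ = 1.2246 × 569.38 = 697.26 MPa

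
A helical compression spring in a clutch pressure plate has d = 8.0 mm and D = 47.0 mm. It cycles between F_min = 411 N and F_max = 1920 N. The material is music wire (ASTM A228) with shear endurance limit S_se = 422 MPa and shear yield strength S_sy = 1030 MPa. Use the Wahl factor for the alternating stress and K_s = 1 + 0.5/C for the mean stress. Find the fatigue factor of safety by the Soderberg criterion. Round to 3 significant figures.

1.23

C = D/d = 47.0/8.0 = 5.8750; K_W = (4C−1)/(4C−4)+0.615/C = 1.2585; K_s = 1+0.5/C = 1.0851
F_a = (F_max−F_min)/2 = 754.5 N; F_m = (F_max+F_min)/2 = 1165.5 N
τ_a = K_W·8F_aD/(πd³) = 1.2585 × 176.37 = 221.97 MPa
τ_m = K_s·8F_mD/(πd³) = 1.0851 × 272.45 = 295.63 MPa
Soderberg: 1/n_f = τ_a/S_se + τ_m/S_sy = 221.97/422 + 295.63/1030 = 0.52599 + 0.28702 = 0.81301
n_f = 1/0.81301 = 1.23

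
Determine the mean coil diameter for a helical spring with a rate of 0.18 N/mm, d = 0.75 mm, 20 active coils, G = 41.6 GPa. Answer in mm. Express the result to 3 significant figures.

7.70 mm

D = (Gd⁴/(8N_a·k))^(1/3) = (41.6×10³·0.75⁴/(8·20·0.18))^(1/3)
  = (457.031)^(1/3) = 7.7028 mm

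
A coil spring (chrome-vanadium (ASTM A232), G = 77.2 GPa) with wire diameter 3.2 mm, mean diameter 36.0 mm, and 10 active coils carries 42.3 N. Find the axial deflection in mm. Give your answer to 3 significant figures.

k = Gd⁴/(8D³N_a) = (77.2×10³)(3.2⁴)/(8·36.0³·10) = 2.1688 N/mm
δ = F/k = 42.3 / 2.1688 = 19.504 mm

19.5 mm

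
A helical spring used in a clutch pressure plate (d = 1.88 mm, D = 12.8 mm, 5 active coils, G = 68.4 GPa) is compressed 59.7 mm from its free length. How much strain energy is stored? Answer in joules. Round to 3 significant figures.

k = Gd⁴/(8D³N_a) = (68.4×10³)(1.88⁴)/(8·12.8³·5) = 10.186 N/mm
U = ½kδ² = 0.5 × 10.186 × 59.7² = 18152 N·mm = 18.152 J

18.2 J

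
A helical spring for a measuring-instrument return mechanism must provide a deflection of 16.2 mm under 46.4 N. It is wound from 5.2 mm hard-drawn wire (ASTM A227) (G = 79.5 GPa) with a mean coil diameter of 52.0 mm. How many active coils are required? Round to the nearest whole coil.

18

Required rate k = F/δ = 46.4/16.2 = 2.8642 N/mm
N_a = Gd⁴/(8D³k) = (79.5×10³ × 5.2⁴)/(8 × 52.0³ × 2.8642)
    = 5.81273e+07 / 3.22183e+06 = 18.04 → 18 coils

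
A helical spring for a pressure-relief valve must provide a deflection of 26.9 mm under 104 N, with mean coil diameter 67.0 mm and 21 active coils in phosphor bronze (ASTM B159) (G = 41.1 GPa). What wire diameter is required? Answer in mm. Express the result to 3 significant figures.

8.30 mm

Required rate k = F/δ = 104/26.9 = 3.8662 N/mm
d = (8D³N_a·k / G)^(1/4) = (8·67.0³·21·3.8662 / (41.1×10³))^0.25
  = (4753.1)^0.25 = 8.3032 mm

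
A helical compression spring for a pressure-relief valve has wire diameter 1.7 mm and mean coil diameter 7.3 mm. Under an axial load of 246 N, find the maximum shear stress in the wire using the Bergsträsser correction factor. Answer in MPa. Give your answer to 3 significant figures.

1260 MPa

Spring index C = D/d = 7.3/1.7 = 4.2941
K_B = (4C+2)/(4C−3) = 19.176/14.176 = 1.3527
τ₀ = 8FD/(πd³) = 8·246·7.3/(π·1.7³) = 14366.4/15.435 = 930.79 MPa
τ_max = K·τ₀ = 1.3527 × 930.79 = 1259.1 MPa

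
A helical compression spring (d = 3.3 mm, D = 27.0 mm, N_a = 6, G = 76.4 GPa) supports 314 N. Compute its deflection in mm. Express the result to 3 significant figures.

32.7 mm

k = Gd⁴/(8D³N_a) = (76.4×10³)(3.3⁴)/(8·27.0³·6) = 9.59 N/mm
δ = F/k = 314 / 9.59 = 32.743 mm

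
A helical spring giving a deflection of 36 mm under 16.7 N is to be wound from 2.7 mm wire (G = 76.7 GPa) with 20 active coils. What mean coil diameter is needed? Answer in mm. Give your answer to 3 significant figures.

38.0 mm

Required rate k = F/δ = 16.7/36 = 0.46389 N/mm
D = (Gd⁴/(8N_a·k))^(1/3) = (76.7×10³·2.7⁴/(8·20·0.46389))^(1/3)
  = (54918.2)^(1/3) = 38.0107 mm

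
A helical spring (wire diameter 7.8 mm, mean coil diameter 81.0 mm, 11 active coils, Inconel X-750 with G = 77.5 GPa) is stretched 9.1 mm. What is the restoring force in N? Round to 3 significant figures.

k = Gd⁴/(8D³N_a) = (77.5×10³)(7.8⁴)/(8·81.0³·11) = 6.134 N/mm
F = k·δ = 6.134 × 9.1 = 55.819 N

55.8 N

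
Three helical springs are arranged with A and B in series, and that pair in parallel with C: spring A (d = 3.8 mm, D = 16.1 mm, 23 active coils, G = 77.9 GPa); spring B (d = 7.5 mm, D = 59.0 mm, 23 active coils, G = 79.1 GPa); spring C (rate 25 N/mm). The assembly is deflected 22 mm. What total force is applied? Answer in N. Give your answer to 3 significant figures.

k_A = Gd⁴/(8D³N_a) = (77.9×10³)(3.8⁴)/(8·16.1³·23) = 21.153 N/mm
k_B = Gd⁴/(8D³N_a) = (79.1×10³)(7.5⁴)/(8·59.0³·23) = 6.6229 N/mm
Springs A,B series: k_AB = 1/(1/21.153+1/6.6229) = 5.0437 N/mm; parallel with C: k_eq = 5.0437+25 = 30.044 N/mm
F = k_eq·δ = 30.044·22 = 660.96 N

661 N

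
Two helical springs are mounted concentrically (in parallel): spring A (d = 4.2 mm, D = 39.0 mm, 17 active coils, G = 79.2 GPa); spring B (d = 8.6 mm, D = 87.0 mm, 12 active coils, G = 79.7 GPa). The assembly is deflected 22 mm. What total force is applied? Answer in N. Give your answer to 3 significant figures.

k_A = Gd⁴/(8D³N_a) = (79.2×10³)(4.2⁴)/(8·39.0³·17) = 3.0548 N/mm
k_B = Gd⁴/(8D³N_a) = (79.7×10³)(8.6⁴)/(8·87.0³·12) = 6.8964 N/mm
Parallel: k_eq = 3.0548 + 6.8964 = 9.9513 N/mm
F = k_eq·δ = 9.9513·22 = 218.93 N

219 N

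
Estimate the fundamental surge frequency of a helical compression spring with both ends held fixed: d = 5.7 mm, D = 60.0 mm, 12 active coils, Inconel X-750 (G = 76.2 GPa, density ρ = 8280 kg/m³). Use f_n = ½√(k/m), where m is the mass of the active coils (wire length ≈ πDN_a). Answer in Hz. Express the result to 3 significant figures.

k = Gd⁴/(8D³N_a) = (76.2×10³)(5.7⁴)/(8·60.0³·12) = 3.8791 N/mm = 3879.1 N/m
Wire length L = πDN_a = π·60.0·12 = 2261.9 mm
m = ρ·(πd²/4)·L = 8280 × 25.518×10⁻⁶ m² × 2.2619 m = 0.47792 kg
f_n = ½√(k/m) = 0.5·√(3879.1/0.47792) = 0.5·√(8116.7) = 45.046 Hz

45.0 Hz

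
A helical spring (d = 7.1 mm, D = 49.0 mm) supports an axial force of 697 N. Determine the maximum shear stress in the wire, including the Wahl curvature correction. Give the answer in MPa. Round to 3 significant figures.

Spring index C = D/d = 49.0/7.1 = 6.9014
K_W = (4C−1)/(4C−4) + 0.615/C = 26.606/23.606 + 0.0891 = 1.2162
τ₀ = 8FD/(πd³) = 8·697·49.0/(π·7.1³) = 273224/1124.4 = 242.99 MPa
τ_max = K·τ₀ = 1.2162 × 242.99 = 295.53 MPa

296 MPa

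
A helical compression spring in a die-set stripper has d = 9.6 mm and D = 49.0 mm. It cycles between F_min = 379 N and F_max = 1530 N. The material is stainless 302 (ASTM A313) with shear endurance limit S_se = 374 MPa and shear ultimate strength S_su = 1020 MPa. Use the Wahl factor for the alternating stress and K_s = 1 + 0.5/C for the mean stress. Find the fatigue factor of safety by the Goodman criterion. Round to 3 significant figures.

2.34

C = D/d = 49.0/9.6 = 5.1042; K_W = (4C−1)/(4C−4)+0.615/C = 1.3032; K_s = 1+0.5/C = 1.0980
F_a = (F_max−F_min)/2 = 575.5 N; F_m = (F_max+F_min)/2 = 954.5 N
τ_a = K_W·8F_aD/(πd³) = 1.3032 × 81.165 = 105.78 MPa
τ_m = K_s·8F_mD/(πd³) = 1.0980 × 134.62 = 147.8 MPa
Goodman: 1/n_f = τ_a/S_se + τ_m/S_su = 105.78/374 + 147.8/1020 = 0.28282 + 0.14491 = 0.42773
n_f = 1/0.42773 = 2.338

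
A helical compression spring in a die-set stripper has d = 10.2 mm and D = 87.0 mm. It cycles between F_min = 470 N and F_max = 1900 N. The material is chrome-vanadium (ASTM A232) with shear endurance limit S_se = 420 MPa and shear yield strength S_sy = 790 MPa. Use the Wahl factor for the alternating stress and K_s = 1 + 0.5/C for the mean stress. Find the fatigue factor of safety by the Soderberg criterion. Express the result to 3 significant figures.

1.34

C = D/d = 87.0/10.2 = 8.5294; K_W = (4C−1)/(4C−4)+0.615/C = 1.1717; K_s = 1+0.5/C = 1.0586
F_a = (F_max−F_min)/2 = 715 N; F_m = (F_max+F_min)/2 = 1185 N
τ_a = K_W·8F_aD/(πd³) = 1.1717 × 149.27 = 174.9 MPa
τ_m = K_s·8F_mD/(πd³) = 1.0586 × 247.39 = 261.89 MPa
Soderberg: 1/n_f = τ_a/S_se + τ_m/S_sy = 174.9/420 + 261.89/790 = 0.41642 + 0.33151 = 0.74793
n_f = 1/0.74793 = 1.337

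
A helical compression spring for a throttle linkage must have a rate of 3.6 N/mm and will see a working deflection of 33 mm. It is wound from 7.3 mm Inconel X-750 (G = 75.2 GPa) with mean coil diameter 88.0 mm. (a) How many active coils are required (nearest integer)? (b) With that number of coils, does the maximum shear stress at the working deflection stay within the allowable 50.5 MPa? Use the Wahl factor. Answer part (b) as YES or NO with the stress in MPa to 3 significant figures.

N_a = Gd⁴/(8D³k) = (75.2×10³)(7.3⁴)/(8·88.0³·3.6) = 10.88 → N_a = 11
Actual rate k = Gd⁴/(8D³·11) = 3.5611 N/mm
Working load F = kδ = 3.5611·33 = 117.51 N
C = 88.0/7.3 = 12.0548; K_W = (4C−1)/(4C−4)+0.615/C = 1.1189
τ_max = K_W·8FD/(πd³) = 1.1189·67.693 = 75.74 MPa
τ_max > 50.5 MPa → exceeds allowable

(a) 11 coils; (b) NO, τ_max = 75.7 MPa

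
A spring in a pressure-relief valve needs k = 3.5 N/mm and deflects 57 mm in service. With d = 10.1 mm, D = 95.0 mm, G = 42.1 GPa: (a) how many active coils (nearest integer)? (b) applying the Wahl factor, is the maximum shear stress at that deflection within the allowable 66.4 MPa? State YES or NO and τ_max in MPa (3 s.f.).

N_a = Gd⁴/(8D³k) = (42.1×10³)(10.1⁴)/(8·95.0³·3.5) = 18.25 → N_a = 18
Actual rate k = Gd⁴/(8D³·18) = 3.5484 N/mm
Working load F = kδ = 3.5484·57 = 202.26 N
C = 95.0/10.1 = 9.4059; K_W = (4C−1)/(4C−4)+0.615/C = 1.1546
τ_max = K_W·8FD/(πd³) = 1.1546·47.491 = 54.833 MPa
τ_max ≤ 66.4 MPa → acceptable

(a) 18 coils; (b) YES, τ_max = 54.8 MPa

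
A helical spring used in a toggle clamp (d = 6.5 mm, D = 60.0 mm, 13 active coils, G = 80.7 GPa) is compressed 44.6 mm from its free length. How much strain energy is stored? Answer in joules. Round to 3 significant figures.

6.38 J

k = Gd⁴/(8D³N_a) = (80.7×10³)(6.5⁴)/(8·60.0³·13) = 6.4127 N/mm
U = ½kδ² = 0.5 × 6.4127 × 44.6² = 6377.9 N·mm = 6.3779 J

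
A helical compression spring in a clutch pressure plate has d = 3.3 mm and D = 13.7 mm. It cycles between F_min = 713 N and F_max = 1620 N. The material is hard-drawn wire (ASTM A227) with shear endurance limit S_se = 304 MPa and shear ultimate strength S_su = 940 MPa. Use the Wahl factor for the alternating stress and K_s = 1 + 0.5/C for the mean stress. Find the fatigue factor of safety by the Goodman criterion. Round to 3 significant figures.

0.298

C = D/d = 13.7/3.3 = 4.1515; K_W = (4C−1)/(4C−4)+0.615/C = 1.3861; K_s = 1+0.5/C = 1.1204
F_a = (F_max−F_min)/2 = 453.5 N; F_m = (F_max+F_min)/2 = 1166.5 N
τ_a = K_W·8F_aD/(πd³) = 1.3861 × 440.25 = 610.23 MPa
τ_m = K_s·8F_mD/(πd³) = 1.1204 × 1132.4 = 1268.8 MPa
Goodman: 1/n_f = τ_a/S_se + τ_m/S_su = 610.23/304 + 1268.8/940 = 2.00735 + 1.34978 = 3.3571
n_f = 1/3.3571 = 0.2979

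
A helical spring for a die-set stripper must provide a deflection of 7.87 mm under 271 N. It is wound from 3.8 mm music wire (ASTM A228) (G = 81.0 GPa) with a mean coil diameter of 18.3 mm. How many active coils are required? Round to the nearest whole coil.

10

Required rate k = F/δ = 271/7.87 = 34.435 N/mm
N_a = Gd⁴/(8D³k) = (81.0×10³ × 3.8⁴)/(8 × 18.3³ × 34.435)
    = 1.68896e+07 / 1.68825e+06 = 10 → 10 coils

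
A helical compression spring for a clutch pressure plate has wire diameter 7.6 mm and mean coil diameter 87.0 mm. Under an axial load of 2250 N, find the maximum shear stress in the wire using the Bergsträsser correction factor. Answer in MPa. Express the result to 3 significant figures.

Spring index C = D/d = 87.0/7.6 = 11.4474
K_B = (4C+2)/(4C−3) = 47.789/42.789 = 1.1169
τ₀ = 8FD/(πd³) = 8·2250·87.0/(π·7.6³) = 1.566e+06/1379.1 = 1135.5 MPa
τ_max = K·τ₀ = 1.1169 × 1135.5 = 1268.2 MPa

1270 MPa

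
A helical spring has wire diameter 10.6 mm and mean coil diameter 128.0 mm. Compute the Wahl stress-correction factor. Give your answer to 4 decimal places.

C = D/d = 128.0/10.6 = 12.0755
K_W = (4C−1)/(4C−4) + 0.615/C = 47.302/44.302 + 0.0509 = 1.1186

1.1186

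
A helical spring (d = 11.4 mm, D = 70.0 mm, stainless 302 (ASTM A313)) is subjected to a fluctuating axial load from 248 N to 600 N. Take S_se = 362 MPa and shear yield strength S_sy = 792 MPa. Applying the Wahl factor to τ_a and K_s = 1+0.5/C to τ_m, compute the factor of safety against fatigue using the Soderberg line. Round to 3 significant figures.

C = D/d = 70.0/11.4 = 6.1404; K_W = (4C−1)/(4C−4)+0.615/C = 1.2461; K_s = 1+0.5/C = 1.0814
F_a = (F_max−F_min)/2 = 176 N; F_m = (F_max+F_min)/2 = 424 N
τ_a = K_W·8F_aD/(πd³) = 1.2461 × 21.176 = 26.386 MPa
τ_m = K_s·8F_mD/(πd³) = 1.0814 × 51.014 = 55.168 MPa
Soderberg: 1/n_f = τ_a/S_se + τ_m/S_sy = 26.386/362 + 55.168/792 = 0.07289 + 0.06966 = 0.14255
n_f = 1/0.14255 = 7.015

7.02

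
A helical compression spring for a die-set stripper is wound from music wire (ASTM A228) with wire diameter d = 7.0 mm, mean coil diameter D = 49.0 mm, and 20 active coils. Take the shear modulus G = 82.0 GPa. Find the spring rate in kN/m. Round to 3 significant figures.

10.5 kN/m

k = Gd⁴/(8D³N_a) = (82.0×10³ × 7.0⁴) / (8 × 49.0³ × 20)
  = 1.96882e+08 / 1.88238e+07 = 10.459 N/mm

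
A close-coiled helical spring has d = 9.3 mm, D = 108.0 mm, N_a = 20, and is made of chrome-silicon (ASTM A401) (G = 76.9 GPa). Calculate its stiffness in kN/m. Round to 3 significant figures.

2.85 kN/m

k = Gd⁴/(8D³N_a) = (76.9×10³ × 9.3⁴) / (8 × 108.0³ × 20)
  = 5.75252e+08 / 2.01554e+08 = 2.8541 N/mm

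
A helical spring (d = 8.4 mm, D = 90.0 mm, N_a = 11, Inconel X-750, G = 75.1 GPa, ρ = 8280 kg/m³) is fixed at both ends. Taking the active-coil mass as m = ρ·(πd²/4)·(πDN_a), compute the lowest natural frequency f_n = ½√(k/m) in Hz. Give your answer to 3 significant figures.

32.0 Hz

k = Gd⁴/(8D³N_a) = (75.1×10³)(8.4⁴)/(8·90.0³·11) = 5.8284 N/mm = 5828.4 N/m
Wire length L = πDN_a = π·90.0·11 = 3110.2 mm
m = ρ·(πd²/4)·L = 8280 × 55.418×10⁻⁶ m² × 3.1102 m = 1.4271 kg
f_n = ½√(k/m) = 0.5·√(5828.4/1.4271) = 0.5·√(4084) = 31.953 Hz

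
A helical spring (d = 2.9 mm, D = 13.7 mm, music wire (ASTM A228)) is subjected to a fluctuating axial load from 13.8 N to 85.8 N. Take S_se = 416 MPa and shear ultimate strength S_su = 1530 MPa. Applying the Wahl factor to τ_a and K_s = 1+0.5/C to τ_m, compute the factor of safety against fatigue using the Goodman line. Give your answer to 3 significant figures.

C = D/d = 13.7/2.9 = 4.7241; K_W = (4C−1)/(4C−4)+0.615/C = 1.3316; K_s = 1+0.5/C = 1.1058
F_a = (F_max−F_min)/2 = 36 N; F_m = (F_max+F_min)/2 = 49.8 N
τ_a = K_W·8F_aD/(πd³) = 1.3316 × 51.495 = 68.57 MPa
τ_m = K_s·8F_mD/(πd³) = 1.1058 × 71.235 = 78.775 MPa
Goodman: 1/n_f = τ_a/S_se + τ_m/S_su = 68.57/416 + 78.775/1530 = 0.16483 + 0.05149 = 0.21632
n_f = 1/0.21632 = 4.623

4.62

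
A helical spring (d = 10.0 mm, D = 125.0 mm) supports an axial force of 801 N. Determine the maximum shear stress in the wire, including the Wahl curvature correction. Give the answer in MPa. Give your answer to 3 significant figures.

Spring index C = D/d = 125.0/10.0 = 12.5000
K_W = (4C−1)/(4C−4) + 0.615/C = 49.000/46.000 + 0.0492 = 1.1144
τ₀ = 8FD/(πd³) = 8·801·125.0/(π·10.0³) = 801000/3141.6 = 254.97 MPa
τ_max = K·τ₀ = 1.1144 × 254.97 = 284.14 MPa

284 MPa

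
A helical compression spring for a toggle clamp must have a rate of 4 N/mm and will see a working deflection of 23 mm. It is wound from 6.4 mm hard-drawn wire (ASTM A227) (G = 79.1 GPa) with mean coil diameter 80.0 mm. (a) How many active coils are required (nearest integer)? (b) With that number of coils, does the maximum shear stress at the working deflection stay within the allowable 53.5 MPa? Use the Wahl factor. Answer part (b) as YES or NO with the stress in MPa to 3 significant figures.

(a) 8 coils; (b) NO, τ_max = 80.7 MPa

N_a = Gd⁴/(8D³k) = (79.1×10³)(6.4⁴)/(8·80.0³·4) = 8.1 → N_a = 8
Actual rate k = Gd⁴/(8D³·8) = 4.0499 N/mm
Working load F = kδ = 4.0499·23 = 93.148 N
C = 80.0/6.4 = 12.5000; K_W = (4C−1)/(4C−4)+0.615/C = 1.1144
τ_max = K_W·8FD/(πd³) = 1.1144·72.388 = 80.67 MPa
τ_max > 53.5 MPa → exceeds allowable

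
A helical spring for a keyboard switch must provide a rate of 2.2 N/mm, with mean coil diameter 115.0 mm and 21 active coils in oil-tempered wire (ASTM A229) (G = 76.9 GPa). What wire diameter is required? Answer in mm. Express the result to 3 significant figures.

d = (8D³N_a·k / G)^(1/4) = (8·115.0³·21·2.2 / (76.9×10³))^0.25
  = (7309.7)^0.25 = 9.2464 mm

9.25 mm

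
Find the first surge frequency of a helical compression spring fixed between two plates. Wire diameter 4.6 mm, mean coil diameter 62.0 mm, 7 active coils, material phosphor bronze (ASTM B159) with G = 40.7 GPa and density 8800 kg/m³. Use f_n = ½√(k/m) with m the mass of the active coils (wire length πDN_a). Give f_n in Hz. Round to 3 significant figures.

k = Gd⁴/(8D³N_a) = (40.7×10³)(4.6⁴)/(8·62.0³·7) = 1.3654 N/mm = 1365.4 N/m
Wire length L = πDN_a = π·62.0·7 = 1363.5 mm
m = ρ·(πd²/4)·L = 8800 × 16.619×10⁻⁶ m² × 1.3635 m = 0.1994 kg
f_n = ½√(k/m) = 0.5·√(1365.4/0.1994) = 0.5·√(6847.5) = 41.375 Hz

41.4 Hz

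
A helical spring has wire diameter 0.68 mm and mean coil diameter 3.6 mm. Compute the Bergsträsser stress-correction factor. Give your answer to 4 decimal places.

1.2751

C = D/d = 3.6/0.68 = 5.2941
K_B = (4C+2)/(4C−3) = 23.176/18.176 = 1.2751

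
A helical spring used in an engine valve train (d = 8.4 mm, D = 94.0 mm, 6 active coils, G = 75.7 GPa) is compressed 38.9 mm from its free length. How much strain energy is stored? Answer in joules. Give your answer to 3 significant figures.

k = Gd⁴/(8D³N_a) = (75.7×10³)(8.4⁴)/(8·94.0³·6) = 9.4534 N/mm
U = ½kδ² = 0.5 × 9.4534 × 38.9² = 7152.5 N·mm = 7.1525 J

7.15 J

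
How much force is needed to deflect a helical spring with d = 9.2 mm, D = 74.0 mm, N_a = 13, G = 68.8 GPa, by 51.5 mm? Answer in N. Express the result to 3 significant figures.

602 N

k = Gd⁴/(8D³N_a) = (68.8×10³)(9.2⁴)/(8·74.0³·13) = 11.695 N/mm
F = k·δ = 11.695 × 51.5 = 602.31 N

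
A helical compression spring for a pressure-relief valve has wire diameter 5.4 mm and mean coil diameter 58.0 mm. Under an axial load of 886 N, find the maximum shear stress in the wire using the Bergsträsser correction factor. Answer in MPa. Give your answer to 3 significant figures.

935 MPa

Spring index C = D/d = 58.0/5.4 = 10.7407
K_B = (4C+2)/(4C−3) = 44.963/39.963 = 1.1251
τ₀ = 8FD/(πd³) = 8·886·58.0/(π·5.4³) = 411104/494.69 = 831.04 MPa
τ_max = K·τ₀ = 1.1251 × 831.04 = 935.01 MPa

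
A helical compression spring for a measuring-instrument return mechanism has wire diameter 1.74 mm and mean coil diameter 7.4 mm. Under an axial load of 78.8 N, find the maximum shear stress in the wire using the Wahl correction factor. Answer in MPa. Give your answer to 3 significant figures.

Spring index C = D/d = 7.4/1.74 = 4.2529
K_W = (4C−1)/(4C−4) + 0.615/C = 16.011/13.011 + 0.1446 = 1.3752
τ₀ = 8FD/(πd³) = 8·78.8·7.4/(π·1.74³) = 4664.96/16.55 = 281.87 MPa
τ_max = K·τ₀ = 1.3752 × 281.87 = 387.62 MPa

388 MPa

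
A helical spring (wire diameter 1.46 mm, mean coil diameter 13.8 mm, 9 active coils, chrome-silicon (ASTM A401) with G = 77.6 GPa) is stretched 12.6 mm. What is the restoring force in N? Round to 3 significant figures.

k = Gd⁴/(8D³N_a) = (77.6×10³)(1.46⁴)/(8·13.8³·9) = 1.8634 N/mm
F = k·δ = 1.8634 × 12.6 = 23.479 N

23.5 N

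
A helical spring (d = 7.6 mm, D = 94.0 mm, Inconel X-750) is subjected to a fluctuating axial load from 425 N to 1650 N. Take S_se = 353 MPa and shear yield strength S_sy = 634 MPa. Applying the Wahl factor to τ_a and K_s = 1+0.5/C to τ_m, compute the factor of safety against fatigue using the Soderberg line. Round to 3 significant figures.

0.504

C = D/d = 94.0/7.6 = 12.3684; K_W = (4C−1)/(4C−4)+0.615/C = 1.1157; K_s = 1+0.5/C = 1.0404
F_a = (F_max−F_min)/2 = 612.5 N; F_m = (F_max+F_min)/2 = 1037.5 N
τ_a = K_W·8F_aD/(πd³) = 1.1157 × 333.99 = 372.63 MPa
τ_m = K_s·8F_mD/(πd³) = 1.0404 × 565.74 = 588.61 MPa
Soderberg: 1/n_f = τ_a/S_se + τ_m/S_sy = 372.63/353 + 588.61/634 = 1.05561 + 0.92840 = 1.984
n_f = 1/1.984 = 0.504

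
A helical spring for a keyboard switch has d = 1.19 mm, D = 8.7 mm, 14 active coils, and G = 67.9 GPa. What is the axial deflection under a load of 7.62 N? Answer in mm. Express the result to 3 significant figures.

k = Gd⁴/(8D³N_a) = (67.9×10³)(1.19⁴)/(8·8.7³·14) = 1.8462 N/mm
δ = F/k = 7.62 / 1.8462 = 4.1274 mm

4.13 mm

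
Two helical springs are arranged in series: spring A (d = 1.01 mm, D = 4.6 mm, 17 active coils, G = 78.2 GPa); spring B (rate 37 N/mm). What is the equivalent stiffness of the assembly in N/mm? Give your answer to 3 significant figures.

5.27 N/mm

k_A = Gd⁴/(8D³N_a) = (78.2×10³)(1.01⁴)/(8·4.6³·17) = 6.1472 N/mm
Series: 1/k_eq = 1/6.1472 + 1/37 = 0.1897; k_eq = 5.2714 N/mm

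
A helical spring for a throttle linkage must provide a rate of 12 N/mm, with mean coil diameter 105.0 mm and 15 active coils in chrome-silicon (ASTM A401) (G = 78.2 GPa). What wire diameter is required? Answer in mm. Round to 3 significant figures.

d = (8D³N_a·k / G)^(1/4) = (8·105.0³·15·12 / (78.2×10³))^0.25
  = (21317)^0.25 = 12.0832 mm

12.1 mm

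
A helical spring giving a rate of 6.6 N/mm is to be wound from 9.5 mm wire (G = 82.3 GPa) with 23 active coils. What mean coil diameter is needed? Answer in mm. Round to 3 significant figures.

D = (Gd⁴/(8N_a·k))^(1/3) = (82.3×10³·9.5⁴/(8·23·6.6))^(1/3)
  = (551992)^(1/3) = 82.0309 mm

82.0 mm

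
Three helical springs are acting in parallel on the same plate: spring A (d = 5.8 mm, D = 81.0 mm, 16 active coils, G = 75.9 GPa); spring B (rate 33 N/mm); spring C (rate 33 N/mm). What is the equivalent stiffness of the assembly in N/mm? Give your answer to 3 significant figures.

k_A = Gd⁴/(8D³N_a) = (75.9×10³)(5.8⁴)/(8·81.0³·16) = 1.2627 N/mm
Parallel: k_eq = 1.2627 + 33 + 33 = 67.263 N/mm

67.3 N/mm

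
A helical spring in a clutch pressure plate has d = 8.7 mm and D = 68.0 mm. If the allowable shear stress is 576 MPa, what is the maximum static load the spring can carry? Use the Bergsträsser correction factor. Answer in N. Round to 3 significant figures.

1860 N

C = D/d = 68.0/8.7 = 7.8161
K_B = (4C+2)/(4C−3) = 33.264/28.264 = 1.1769
τ_max = K·8FD/(πd³) → F_max = τ_allow·πd³/(8DK)
F_max = 576·π·8.7³/(8·68.0·1.1769) = 1.1916e+06/640.23 = 1861.2 N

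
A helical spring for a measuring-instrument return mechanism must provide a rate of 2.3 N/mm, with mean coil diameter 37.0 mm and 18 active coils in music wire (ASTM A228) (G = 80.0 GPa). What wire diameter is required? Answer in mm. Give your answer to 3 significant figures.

d = (8D³N_a·k / G)^(1/4) = (8·37.0³·18·2.3 / (80.0×10³))^0.25
  = (209.7)^0.25 = 3.8054 mm

3.81 mm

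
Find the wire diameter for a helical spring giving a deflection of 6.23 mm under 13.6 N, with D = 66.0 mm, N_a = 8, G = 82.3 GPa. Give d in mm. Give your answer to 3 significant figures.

4.70 mm

Required rate k = F/δ = 13.6/6.23 = 2.183 N/mm
d = (8D³N_a·k / G)^(1/4) = (8·66.0³·8·2.183 / (82.3×10³))^0.25
  = (488.05)^0.25 = 4.7002 mm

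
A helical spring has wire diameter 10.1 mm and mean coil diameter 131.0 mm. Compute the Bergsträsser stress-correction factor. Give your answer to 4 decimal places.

C = D/d = 131.0/10.1 = 12.9703
K_B = (4C+2)/(4C−3) = 53.881/48.881 = 1.1023

1.1023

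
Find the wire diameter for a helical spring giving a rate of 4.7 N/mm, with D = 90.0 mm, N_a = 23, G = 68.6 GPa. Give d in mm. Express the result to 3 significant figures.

9.79 mm

d = (8D³N_a·k / G)^(1/4) = (8·90.0³·23·4.7 / (68.6×10³))^0.25
  = (9190.1)^0.25 = 9.7911 mm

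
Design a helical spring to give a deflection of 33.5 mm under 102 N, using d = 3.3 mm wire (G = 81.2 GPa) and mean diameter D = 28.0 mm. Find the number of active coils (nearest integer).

18

Required rate k = F/δ = 102/33.5 = 3.0448 N/mm
N_a = Gd⁴/(8D³k) = (81.2×10³ × 3.3⁴)/(8 × 28.0³ × 3.0448)
    = 9.62968e+06 / 534711 = 18.01 → 18 coils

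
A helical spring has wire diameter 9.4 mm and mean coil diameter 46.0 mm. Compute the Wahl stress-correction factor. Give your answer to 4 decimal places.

1.3183

C = D/d = 46.0/9.4 = 4.8936
K_W = (4C−1)/(4C−4) + 0.615/C = 18.574/15.574 + 0.1257 = 1.3183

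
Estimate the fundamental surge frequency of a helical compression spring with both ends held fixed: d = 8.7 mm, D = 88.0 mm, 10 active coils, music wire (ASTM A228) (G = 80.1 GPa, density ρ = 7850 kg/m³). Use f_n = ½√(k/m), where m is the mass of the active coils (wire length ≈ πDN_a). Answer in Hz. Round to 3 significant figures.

k = Gd⁴/(8D³N_a) = (80.1×10³)(8.7⁴)/(8·88.0³·10) = 8.4173 N/mm = 8417.3 N/m
Wire length L = πDN_a = π·88.0·10 = 2764.6 mm
m = ρ·(πd²/4)·L = 7850 × 59.447×10⁻⁶ m² × 2.7646 m = 1.2901 kg
f_n = ½√(k/m) = 0.5·√(8417.3/1.2901) = 0.5·√(6524.4) = 40.387 Hz

40.4 Hz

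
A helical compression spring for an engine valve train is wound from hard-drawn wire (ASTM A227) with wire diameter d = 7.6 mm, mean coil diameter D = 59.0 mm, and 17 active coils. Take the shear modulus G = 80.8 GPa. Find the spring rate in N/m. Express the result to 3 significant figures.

k = Gd⁴/(8D³N_a) = (80.8×10³ × 7.6⁴) / (8 × 59.0³ × 17)
  = 2.69566e+08 / 2.79315e+07 = 9.651 N/mm = 9651 N/m

9650 N/m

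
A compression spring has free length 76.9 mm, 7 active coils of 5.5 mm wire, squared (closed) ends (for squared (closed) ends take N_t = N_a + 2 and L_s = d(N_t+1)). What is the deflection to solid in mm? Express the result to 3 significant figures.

N_t = 9; L_s = 5.5·10 = 55 mm
δ_solid = L₀ − L_s = 76.9 − 55 = 21.9 mm

21.9 mm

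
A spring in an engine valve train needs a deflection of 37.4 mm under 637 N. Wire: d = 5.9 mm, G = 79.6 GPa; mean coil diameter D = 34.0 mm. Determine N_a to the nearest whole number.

18

Required rate k = F/δ = 637/37.4 = 17.032 N/mm
N_a = Gd⁴/(8D³k) = (79.6×10³ × 5.9⁴)/(8 × 34.0³ × 17.032)
    = 9.64542e+07 / 5.35543e+06 = 18.01 → 18 coils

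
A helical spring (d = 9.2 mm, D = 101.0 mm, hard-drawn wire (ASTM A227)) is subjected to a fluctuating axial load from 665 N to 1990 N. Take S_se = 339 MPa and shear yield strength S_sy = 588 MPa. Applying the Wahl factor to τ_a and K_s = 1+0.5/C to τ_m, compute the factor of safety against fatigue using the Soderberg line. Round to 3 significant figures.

C = D/d = 101.0/9.2 = 10.9783; K_W = (4C−1)/(4C−4)+0.615/C = 1.1312; K_s = 1+0.5/C = 1.0455
F_a = (F_max−F_min)/2 = 662.5 N; F_m = (F_max+F_min)/2 = 1327.5 N
τ_a = K_W·8F_aD/(πd³) = 1.1312 × 218.82 = 247.52 MPa
τ_m = K_s·8F_mD/(πd³) = 1.0455 × 438.46 = 458.43 MPa
Soderberg: 1/n_f = τ_a/S_se + τ_m/S_sy = 247.52/339 + 458.43/588 = 0.73016 + 0.77965 = 1.5098
n_f = 1/1.5098 = 0.6623

0.662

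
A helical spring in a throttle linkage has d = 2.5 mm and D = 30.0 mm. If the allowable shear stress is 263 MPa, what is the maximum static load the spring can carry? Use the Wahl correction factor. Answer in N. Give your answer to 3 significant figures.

C = D/d = 30.0/2.5 = 12.0000
K_W = (4C−1)/(4C−4) + 0.615/C = 47.000/44.000 + 0.0512 = 1.1194
τ_max = K·8FD/(πd³) → F_max = τ_allow·πd³/(8DK)
F_max = 263·π·2.5³/(8·30.0·1.1194) = 12910/268.66 = 48.053 N

48.1 N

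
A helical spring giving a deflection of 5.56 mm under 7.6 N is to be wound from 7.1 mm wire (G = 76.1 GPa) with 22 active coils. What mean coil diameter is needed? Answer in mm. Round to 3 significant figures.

93.0 mm

Required rate k = F/δ = 7.6/5.56 = 1.3669 N/mm
D = (Gd⁴/(8N_a·k))^(1/3) = (76.1×10³·7.1⁴/(8·22·1.3669))^(1/3)
  = (803834)^(1/3) = 92.9799 mm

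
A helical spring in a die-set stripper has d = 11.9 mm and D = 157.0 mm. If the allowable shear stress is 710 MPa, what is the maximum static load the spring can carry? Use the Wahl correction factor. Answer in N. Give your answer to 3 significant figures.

C = D/d = 157.0/11.9 = 13.1933
K_W = (4C−1)/(4C−4) + 0.615/C = 51.773/48.773 + 0.0466 = 1.1081
τ_max = K·8FD/(πd³) → F_max = τ_allow·πd³/(8DK)
F_max = 710·π·11.9³/(8·157.0·1.1081) = 3.7588e+06/1391.8 = 2700.7 N

2700 N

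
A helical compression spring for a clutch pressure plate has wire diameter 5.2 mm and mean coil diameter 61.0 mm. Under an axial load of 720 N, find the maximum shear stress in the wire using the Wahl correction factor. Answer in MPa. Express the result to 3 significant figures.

893 MPa

Spring index C = D/d = 61.0/5.2 = 11.7308
K_W = (4C−1)/(4C−4) + 0.615/C = 45.923/42.923 + 0.0524 = 1.1223
τ₀ = 8FD/(πd³) = 8·720·61.0/(π·5.2³) = 351360/441.73 = 795.41 MPa
τ_max = K·τ₀ = 1.1223 × 795.41 = 892.71 MPa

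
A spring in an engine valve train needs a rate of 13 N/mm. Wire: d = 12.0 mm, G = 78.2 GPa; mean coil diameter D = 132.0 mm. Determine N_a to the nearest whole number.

7

N_a = Gd⁴/(8D³k) = (78.2×10³ × 12.0⁴)/(8 × 132.0³ × 13)
    = 1.62156e+09 / 2.39197e+08 = 6.779 → 7 coils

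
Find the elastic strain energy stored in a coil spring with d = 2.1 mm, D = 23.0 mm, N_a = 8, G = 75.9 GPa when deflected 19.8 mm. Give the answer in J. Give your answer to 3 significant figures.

0.372 J

k = Gd⁴/(8D³N_a) = (75.9×10³)(2.1⁴)/(8·23.0³·8) = 1.8956 N/mm
U = ½kδ² = 0.5 × 1.8956 × 19.8² = 371.58 N·mm = 0.37158 J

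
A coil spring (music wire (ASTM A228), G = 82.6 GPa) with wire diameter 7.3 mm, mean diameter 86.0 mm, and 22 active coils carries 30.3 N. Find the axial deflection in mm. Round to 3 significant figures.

14.5 mm

k = Gd⁴/(8D³N_a) = (82.6×10³)(7.3⁴)/(8·86.0³·22) = 2.0954 N/mm
δ = F/k = 30.3 / 2.0954 = 14.46 mm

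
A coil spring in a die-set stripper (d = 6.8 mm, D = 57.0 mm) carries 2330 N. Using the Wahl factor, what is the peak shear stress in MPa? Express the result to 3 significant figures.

1260 MPa

Spring index C = D/d = 57.0/6.8 = 8.3824
K_W = (4C−1)/(4C−4) + 0.615/C = 32.529/29.529 + 0.0734 = 1.1750
τ₀ = 8FD/(πd³) = 8·2330·57.0/(π·6.8³) = 1.06248e+06/987.82 = 1075.6 MPa
τ_max = K·τ₀ = 1.1750 × 1075.6 = 1263.8 MPa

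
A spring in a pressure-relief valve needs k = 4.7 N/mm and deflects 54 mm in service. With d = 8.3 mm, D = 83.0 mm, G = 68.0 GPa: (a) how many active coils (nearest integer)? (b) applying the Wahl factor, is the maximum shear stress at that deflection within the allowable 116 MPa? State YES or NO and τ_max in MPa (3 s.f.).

(a) 15 coils; (b) YES, τ_max = 107 MPa

N_a = Gd⁴/(8D³k) = (68.0×10³)(8.3⁴)/(8·83.0³·4.7) = 15.01 → N_a = 15
Actual rate k = Gd⁴/(8D³·15) = 4.7033 N/mm
Working load F = kδ = 4.7033·54 = 253.98 N
C = 83.0/8.3 = 10.0000; K_W = (4C−1)/(4C−4)+0.615/C = 1.1448
τ_max = K_W·8FD/(πd³) = 1.1448·93.882 = 107.48 MPa
τ_max ≤ 116 MPa → acceptable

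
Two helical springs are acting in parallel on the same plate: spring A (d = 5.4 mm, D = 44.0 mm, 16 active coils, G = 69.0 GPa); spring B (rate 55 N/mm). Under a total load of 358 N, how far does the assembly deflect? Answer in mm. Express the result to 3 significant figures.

k_A = Gd⁴/(8D³N_a) = (69.0×10³)(5.4⁴)/(8·44.0³·16) = 5.3809 N/mm
Parallel: k_eq = 5.3809 + 55 = 60.381 N/mm
δ = F/k_eq = 358/60.381 = 5.929 mm

5.93 mm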